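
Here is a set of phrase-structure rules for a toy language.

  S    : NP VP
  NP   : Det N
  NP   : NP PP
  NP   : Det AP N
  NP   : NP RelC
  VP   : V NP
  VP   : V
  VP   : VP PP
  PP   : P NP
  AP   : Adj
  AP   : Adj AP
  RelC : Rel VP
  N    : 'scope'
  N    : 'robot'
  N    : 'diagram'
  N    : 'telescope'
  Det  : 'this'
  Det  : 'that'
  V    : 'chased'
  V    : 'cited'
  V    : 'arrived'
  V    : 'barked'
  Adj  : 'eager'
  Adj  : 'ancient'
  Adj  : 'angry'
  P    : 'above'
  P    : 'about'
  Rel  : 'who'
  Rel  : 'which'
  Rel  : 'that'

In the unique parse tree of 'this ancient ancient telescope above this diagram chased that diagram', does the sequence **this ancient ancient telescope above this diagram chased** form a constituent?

[S [NP [NP [Det this] [AP [Adj ancient] [AP [Adj ancient]]] [N telescope]] [PP [P above] [NP [Det this] [N diagram]]]] [VP [V chased] [NP [Det that] [N diagram]]]]
The smallest constituent containing 'this ancient ancient telescope above this diagram chased' is the S spanning 'this ancient ancient telescope above this diagram chased that diagram'; no single node in the tree dominates exactly the given words.

No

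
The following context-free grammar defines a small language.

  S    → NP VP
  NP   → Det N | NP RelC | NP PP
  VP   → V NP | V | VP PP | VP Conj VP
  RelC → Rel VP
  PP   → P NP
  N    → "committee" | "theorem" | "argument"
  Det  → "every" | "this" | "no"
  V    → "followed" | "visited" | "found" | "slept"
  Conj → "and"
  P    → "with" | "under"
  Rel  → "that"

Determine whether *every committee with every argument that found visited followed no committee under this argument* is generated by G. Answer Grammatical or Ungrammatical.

Ungrammatical

For S → NP VP, every NP-prefix leaves a non-VP remainder: after 'every committee' the remainder is not a VP; after 'every committee with every argument' the remainder is not a VP; after 'every committee with every argument that found' the remainder is not a VP.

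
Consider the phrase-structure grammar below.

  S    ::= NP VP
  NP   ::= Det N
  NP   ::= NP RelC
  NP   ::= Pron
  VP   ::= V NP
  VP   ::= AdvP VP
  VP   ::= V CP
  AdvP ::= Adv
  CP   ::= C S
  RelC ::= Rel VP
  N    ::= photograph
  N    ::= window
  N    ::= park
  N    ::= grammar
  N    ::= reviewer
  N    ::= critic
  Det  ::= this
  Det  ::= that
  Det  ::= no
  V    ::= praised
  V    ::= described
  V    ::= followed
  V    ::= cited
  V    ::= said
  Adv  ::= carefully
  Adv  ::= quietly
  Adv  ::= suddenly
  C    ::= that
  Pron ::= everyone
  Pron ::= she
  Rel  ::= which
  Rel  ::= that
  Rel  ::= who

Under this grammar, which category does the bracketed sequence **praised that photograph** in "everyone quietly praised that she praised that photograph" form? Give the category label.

VP

S
  NP
    Pron: everyone
  VP
    AdvP
      Adv: quietly
    VP
      V: praised
      CP
        C: that
        S
          NP
            Pron: she
          VP
            V: praised
            NP
              Det: that
              N: photograph
The span 'praised that photograph' is the VP node built by VP → V NP.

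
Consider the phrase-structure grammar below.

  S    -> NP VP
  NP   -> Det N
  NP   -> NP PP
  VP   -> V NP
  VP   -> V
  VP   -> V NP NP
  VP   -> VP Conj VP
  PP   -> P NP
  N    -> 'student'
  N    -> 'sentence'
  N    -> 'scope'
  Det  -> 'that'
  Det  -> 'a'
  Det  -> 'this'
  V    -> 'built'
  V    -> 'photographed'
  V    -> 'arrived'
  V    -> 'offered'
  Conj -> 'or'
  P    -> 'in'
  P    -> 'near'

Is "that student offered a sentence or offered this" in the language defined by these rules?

Ungrammatical

For S → NP VP, the only prefix that parses as NP is 'that student', but the remainder 'offered a sentence or offered this' is not a VP under these rules.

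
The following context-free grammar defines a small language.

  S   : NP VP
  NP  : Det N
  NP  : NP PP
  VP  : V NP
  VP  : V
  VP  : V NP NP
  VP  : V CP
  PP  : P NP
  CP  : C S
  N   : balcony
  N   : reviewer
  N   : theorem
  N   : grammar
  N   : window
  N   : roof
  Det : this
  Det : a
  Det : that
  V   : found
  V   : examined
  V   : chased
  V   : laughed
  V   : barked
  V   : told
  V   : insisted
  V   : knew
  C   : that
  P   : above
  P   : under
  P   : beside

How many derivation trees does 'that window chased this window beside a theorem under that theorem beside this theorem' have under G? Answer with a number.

5

Two of the 5 distinct bracketings:
[S [NP [Det that] [N window]] [VP [V chased] [NP [NP [Det this] [N window]] [PP [P beside] [NP [NP [Det a] [N theorem]] [PP [P under] [NP [NP [Det that] [N theorem]] [PP [P beside] [NP [Det this] [N theorem]]]]]]]]]]
[S [NP [Det that] [N window]] [VP [V chased] [NP [NP [Det this] [N window]] [PP [P beside] [NP [NP [NP [Det a] [N theorem]] [PP [P under] [NP [Det that] [N theorem]]]] [PP [P beside] [NP [Det this] [N theorem]]]]]]]]
The trees differ in how a recursive rule is bracketed over the same span.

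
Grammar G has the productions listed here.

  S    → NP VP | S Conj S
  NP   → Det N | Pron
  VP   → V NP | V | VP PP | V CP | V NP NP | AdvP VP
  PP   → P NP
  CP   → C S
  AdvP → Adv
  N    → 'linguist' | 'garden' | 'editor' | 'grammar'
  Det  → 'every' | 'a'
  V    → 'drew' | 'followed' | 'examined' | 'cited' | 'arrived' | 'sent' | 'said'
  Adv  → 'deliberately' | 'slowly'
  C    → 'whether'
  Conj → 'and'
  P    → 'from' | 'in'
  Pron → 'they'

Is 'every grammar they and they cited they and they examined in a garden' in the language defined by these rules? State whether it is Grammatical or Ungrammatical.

Ungrammatical

For S → NP VP, the only prefix that parses as NP is 'every grammar', but the remainder 'they and they cited they and they examined in a garden' is not a VP under these rules. The alternative S rule S → S Conj S likewise has no satisfying split.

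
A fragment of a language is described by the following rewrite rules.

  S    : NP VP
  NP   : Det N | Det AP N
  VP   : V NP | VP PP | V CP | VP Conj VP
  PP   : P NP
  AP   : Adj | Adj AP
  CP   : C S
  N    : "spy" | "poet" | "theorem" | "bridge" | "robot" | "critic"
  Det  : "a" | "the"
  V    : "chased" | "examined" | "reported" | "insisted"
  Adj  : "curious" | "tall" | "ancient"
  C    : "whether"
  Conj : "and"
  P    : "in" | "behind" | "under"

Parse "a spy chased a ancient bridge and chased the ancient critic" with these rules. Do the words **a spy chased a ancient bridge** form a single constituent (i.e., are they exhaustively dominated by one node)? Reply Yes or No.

No

[S [NP [Det a] [N spy]] [VP [VP [V chased] [NP [Det a] [AP [Adj ancient]] [N bridge]]] [Conj and] [VP [V chased] [NP [Det the] [AP [Adj ancient]] [N critic]]]]]
The smallest constituent containing 'a spy chased a ancient bridge' is the S spanning 'a spy chased a ancient bridge and chased the ancient critic'; no single node in the tree dominates exactly the given words.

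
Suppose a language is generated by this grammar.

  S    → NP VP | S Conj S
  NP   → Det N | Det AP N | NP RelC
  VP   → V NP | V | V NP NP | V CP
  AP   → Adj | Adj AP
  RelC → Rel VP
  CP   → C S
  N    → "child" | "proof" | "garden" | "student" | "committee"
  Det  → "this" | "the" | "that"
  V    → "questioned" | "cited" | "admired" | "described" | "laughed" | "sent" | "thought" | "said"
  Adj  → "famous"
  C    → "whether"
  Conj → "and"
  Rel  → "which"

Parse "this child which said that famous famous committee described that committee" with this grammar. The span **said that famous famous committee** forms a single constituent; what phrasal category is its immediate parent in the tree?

S
  NP
    NP
      Det: this
      N: child
    RelC
      Rel: which
      VP
        V: said
        NP
          Det: that
          AP
            Adj: famous
            AP
              Adj: famous
          N: committee
  VP
    V: described
    NP
      Det: that
      N: committee
The span 'said that famous famous committee' is the VP node built by VP → V NP.
Its mother is the RelC built by RelC → Rel VP.

RelC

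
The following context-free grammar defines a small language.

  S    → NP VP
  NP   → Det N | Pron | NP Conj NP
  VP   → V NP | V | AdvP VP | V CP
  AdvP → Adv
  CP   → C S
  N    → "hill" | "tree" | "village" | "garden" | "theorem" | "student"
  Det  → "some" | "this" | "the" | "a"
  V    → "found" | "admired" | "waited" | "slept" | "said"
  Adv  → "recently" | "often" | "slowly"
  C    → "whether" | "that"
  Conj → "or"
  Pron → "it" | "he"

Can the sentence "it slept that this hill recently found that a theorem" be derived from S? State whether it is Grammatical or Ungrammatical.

For S → NP VP, the only prefix that parses as NP is 'it', but the remainder 'slept that this hill recently found that a theorem' is not a VP under these rules.

Ungrammatical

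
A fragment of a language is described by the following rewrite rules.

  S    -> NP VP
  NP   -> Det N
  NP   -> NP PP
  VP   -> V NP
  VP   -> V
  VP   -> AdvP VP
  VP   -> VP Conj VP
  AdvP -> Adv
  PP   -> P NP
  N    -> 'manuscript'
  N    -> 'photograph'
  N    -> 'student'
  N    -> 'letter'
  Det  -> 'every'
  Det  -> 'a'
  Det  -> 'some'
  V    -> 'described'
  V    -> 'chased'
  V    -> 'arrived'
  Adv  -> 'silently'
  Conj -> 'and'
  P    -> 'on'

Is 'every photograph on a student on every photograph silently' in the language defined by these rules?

For S → NP VP, every NP-prefix leaves a non-VP remainder: after 'every photograph' the remainder is not a VP; after 'every photograph on a student' the remainder is not a VP; after 'every photograph on a student on every photograph' the remainder is not a VP.

Ungrammatical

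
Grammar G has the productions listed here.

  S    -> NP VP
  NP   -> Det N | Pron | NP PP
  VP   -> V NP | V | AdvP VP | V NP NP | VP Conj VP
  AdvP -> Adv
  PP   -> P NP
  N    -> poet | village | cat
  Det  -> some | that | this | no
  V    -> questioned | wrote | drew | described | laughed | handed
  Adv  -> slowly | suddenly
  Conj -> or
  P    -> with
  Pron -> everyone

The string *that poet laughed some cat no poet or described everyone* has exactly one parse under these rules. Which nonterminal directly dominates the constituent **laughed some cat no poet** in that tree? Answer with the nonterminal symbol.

[S [NP [Det that] [N poet]] [VP [VP [V laughed] [NP [Det some] [N cat]] [NP [Det no] [N poet]]] [Conj or] [VP [V described] [NP [Pron everyone]]]]]
The span 'laughed some cat no poet' is the VP node built by VP → V NP NP.
Its mother is the VP built by VP → VP Conj VP.

VP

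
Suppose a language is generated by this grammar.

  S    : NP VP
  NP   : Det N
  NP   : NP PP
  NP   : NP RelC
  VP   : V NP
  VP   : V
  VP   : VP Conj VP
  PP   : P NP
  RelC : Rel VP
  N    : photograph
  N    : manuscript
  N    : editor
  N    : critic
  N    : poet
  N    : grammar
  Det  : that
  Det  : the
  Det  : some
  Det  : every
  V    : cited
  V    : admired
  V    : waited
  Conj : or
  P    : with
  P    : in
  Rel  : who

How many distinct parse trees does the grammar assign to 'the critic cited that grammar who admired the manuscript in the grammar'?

2

The two bracketings:
[S [NP [Det the] [N critic]] [VP [V cited] [NP [NP [NP [Det that] [N grammar]] [RelC [Rel who] [VP [V admired] [NP [Det the] [N manuscript]]]]] [PP [P in] [NP [Det the] [N grammar]]]]]]
[S [NP [Det the] [N critic]] [VP [V cited] [NP [NP [Det that] [N grammar]] [RelC [Rel who] [VP [V admired] [NP [NP [Det the] [N manuscript]] [PP [P in] [NP [Det the] [N grammar]]]]]]]]]
The trees differ in how a recursive rule is bracketed over the same span.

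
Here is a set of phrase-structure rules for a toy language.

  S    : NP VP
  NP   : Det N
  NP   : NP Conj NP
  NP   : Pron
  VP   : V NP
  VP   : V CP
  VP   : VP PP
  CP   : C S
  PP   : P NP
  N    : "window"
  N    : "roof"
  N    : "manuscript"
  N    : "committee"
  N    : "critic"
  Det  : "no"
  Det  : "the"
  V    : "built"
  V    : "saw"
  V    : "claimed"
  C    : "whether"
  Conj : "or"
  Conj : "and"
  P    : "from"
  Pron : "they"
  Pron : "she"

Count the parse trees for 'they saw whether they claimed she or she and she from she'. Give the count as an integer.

4

Two of the 4 distinct bracketings:
[S [NP [Pron they]] [VP [V saw] [CP [C whether] [S [NP [Pron they]] [VP [VP [V claimed] [NP [NP [Pron she]] [Conj or] [NP [NP [Pron she]] [Conj and] [NP [Pron she]]]]] [PP [P from] [NP [Pron she]]]]]]]]
[S [NP [Pron they]] [VP [V saw] [CP [C whether] [S [NP [Pron they]] [VP [VP [V claimed] [NP [NP [NP [Pron she]] [Conj or] [NP [Pron she]]] [Conj and] [NP [Pron she]]]] [PP [P from] [NP [Pron she]]]]]]]]
The trees differ in how a recursive rule is bracketed over the same span.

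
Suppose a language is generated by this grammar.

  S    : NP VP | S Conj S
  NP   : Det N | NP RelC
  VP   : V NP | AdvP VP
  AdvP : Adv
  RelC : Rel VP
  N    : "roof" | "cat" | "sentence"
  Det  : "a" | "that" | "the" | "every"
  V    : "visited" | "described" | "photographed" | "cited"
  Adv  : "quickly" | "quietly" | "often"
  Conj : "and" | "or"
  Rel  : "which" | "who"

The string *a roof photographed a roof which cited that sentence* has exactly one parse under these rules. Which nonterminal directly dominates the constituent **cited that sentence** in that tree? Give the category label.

S
  NP
    Det: a
    N: roof
  VP
    V: photographed
    NP
      NP
        Det: a
        N: roof
      RelC
        Rel: which
        VP
          V: cited
          NP
            Det: that
            N: sentence
The span 'cited that sentence' is the VP node built by VP → V NP.
Its mother is the RelC built by RelC → Rel VP.

RelC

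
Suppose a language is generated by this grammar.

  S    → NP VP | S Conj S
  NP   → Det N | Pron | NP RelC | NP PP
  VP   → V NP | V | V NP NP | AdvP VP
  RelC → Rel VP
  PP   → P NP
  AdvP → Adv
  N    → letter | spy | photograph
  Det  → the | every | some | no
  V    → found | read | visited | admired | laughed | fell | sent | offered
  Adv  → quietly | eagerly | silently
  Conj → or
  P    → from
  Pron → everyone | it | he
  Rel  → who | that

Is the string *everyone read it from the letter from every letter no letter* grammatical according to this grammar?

[S [NP [Pron everyone]] [VP [V read] [NP [NP [Pron it]] [PP [P from] [NP [NP [Det the] [N letter]] [PP [P from] [NP [Det every] [N letter]]]]]] [NP [Det no] [N letter]]]]
Each bracket corresponds to one application of a listed rule, so the string is derivable from S.

Grammatical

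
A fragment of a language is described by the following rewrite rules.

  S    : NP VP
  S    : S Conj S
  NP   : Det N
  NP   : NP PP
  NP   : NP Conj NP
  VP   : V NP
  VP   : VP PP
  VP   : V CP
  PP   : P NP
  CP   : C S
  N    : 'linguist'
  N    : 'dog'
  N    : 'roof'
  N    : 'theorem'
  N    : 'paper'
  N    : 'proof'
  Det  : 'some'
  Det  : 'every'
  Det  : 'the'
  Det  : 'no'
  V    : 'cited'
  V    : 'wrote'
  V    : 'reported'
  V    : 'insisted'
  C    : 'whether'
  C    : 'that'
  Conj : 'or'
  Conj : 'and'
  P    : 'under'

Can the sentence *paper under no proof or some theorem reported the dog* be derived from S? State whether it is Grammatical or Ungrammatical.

For S → NP VP, no prefix of the string parses as an NP. The alternative S rule S → S Conj S likewise has no satisfying split.

Ungrammatical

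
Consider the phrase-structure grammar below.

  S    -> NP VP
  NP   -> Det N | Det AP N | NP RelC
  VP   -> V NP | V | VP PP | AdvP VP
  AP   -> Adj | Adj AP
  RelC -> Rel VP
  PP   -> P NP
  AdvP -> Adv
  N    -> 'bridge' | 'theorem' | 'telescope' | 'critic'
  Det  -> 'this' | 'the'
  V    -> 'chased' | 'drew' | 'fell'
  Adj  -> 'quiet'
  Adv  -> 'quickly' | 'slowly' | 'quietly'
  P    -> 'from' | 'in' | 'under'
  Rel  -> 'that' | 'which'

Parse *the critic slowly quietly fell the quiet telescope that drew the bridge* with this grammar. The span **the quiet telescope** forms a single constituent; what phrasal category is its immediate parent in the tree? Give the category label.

[S [NP [Det the] [N critic]] [VP [AdvP [Adv slowly]] [VP [AdvP [Adv quietly]] [VP [V fell] [NP [NP [Det the] [AP [Adj quiet]] [N telescope]] [RelC [Rel that] [VP [V drew] [NP [Det the] [N bridge]]]]]]]]]
The span 'the quiet telescope' is the NP node built by NP → Det AP N.
Its mother is the NP built by NP → NP RelC.

NP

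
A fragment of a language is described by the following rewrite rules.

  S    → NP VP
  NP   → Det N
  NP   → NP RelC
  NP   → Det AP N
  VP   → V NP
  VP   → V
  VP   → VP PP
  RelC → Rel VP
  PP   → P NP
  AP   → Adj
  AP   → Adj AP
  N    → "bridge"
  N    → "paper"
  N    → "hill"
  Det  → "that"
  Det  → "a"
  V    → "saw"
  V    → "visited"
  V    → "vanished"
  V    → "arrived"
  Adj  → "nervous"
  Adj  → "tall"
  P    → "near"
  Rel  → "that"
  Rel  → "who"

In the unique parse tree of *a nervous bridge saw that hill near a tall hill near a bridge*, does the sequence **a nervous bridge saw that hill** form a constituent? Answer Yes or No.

No

[S [NP [Det a] [AP [Adj nervous]] [N bridge]] [VP [VP [VP [V saw] [NP [Det that] [N hill]]] [PP [P near] [NP [Det a] [AP [Adj tall]] [N hill]]]] [PP [P near] [NP [Det a] [N bridge]]]]]
The smallest constituent containing 'a nervous bridge saw that hill' is the S spanning 'a nervous bridge saw that hill near a tall hill near a bridge'; no single node in the tree dominates exactly the given words.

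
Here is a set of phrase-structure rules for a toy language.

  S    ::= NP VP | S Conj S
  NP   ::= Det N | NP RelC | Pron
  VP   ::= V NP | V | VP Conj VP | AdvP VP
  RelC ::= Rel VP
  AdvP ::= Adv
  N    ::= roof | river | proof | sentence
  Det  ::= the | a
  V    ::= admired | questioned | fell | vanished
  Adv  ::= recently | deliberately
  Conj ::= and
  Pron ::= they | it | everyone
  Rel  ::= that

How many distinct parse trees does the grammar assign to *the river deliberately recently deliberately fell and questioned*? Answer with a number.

4

Two of the 4 distinct bracketings:
[S [NP [Det the] [N river]] [VP [VP [AdvP [Adv deliberately]] [VP [AdvP [Adv recently]] [VP [AdvP [Adv deliberately]] [VP [V fell]]]]] [Conj and] [VP [V questioned]]]]
[S [NP [Det the] [N river]] [VP [AdvP [Adv deliberately]] [VP [VP [AdvP [Adv recently]] [VP [AdvP [Adv deliberately]] [VP [V fell]]]] [Conj and] [VP [V questioned]]]]]
The trees differ in how a recursive rule is bracketed over the same span.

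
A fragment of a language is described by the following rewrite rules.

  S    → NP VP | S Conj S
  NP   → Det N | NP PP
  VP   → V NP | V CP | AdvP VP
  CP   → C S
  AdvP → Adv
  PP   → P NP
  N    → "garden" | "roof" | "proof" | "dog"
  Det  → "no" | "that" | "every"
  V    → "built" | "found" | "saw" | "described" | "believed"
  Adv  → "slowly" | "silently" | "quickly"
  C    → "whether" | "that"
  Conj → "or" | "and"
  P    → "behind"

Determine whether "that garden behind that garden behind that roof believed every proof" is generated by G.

[S [NP [NP [Det that] [N garden]] [PP [P behind] [NP [NP [Det that] [N garden]] [PP [P behind] [NP [Det that] [N roof]]]]]] [VP [V believed] [NP [Det every] [N proof]]]]
Every word is introduced by a lexical rule and the phrasal rules combine the resulting categories into a single S.

Grammatical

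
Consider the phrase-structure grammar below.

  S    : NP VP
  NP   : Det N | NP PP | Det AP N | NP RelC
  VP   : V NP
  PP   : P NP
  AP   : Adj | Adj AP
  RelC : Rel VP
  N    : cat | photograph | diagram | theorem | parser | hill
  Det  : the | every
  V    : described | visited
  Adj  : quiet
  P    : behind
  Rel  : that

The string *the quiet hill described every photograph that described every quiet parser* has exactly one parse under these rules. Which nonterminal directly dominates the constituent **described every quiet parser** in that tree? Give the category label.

RelC

S
  NP
    Det: the
    AP
      Adj: quiet
    N: hill
  VP
    V: described
    NP
      NP
        Det: every
        N: photograph
      RelC
        Rel: that
        VP
          V: described
          NP
            Det: every
            AP
              Adj: quiet
            N: parser
The span 'described every quiet parser' is the VP node built by VP → V NP.
Its mother is the RelC built by RelC → Rel VP.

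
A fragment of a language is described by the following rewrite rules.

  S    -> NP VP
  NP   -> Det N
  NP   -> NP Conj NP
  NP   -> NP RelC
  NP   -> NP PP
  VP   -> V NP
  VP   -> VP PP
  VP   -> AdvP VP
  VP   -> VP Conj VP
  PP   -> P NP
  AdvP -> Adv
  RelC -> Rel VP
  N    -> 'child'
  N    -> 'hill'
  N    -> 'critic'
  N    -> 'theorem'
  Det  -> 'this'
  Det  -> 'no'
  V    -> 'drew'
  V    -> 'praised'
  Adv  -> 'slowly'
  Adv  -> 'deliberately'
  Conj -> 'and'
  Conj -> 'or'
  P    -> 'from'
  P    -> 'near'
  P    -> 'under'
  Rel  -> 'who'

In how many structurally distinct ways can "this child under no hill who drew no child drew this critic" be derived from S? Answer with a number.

The two bracketings:
[S [NP [NP [NP [Det this] [N child]] [PP [P under] [NP [Det no] [N hill]]]] [RelC [Rel who] [VP [V drew] [NP [Det no] [N child]]]]] [VP [V drew] [NP [Det this] [N critic]]]]
[S [NP [NP [Det this] [N child]] [PP [P under] [NP [NP [Det no] [N hill]] [RelC [Rel who] [VP [V drew] [NP [Det no] [N child]]]]]]] [VP [V drew] [NP [Det this] [N critic]]]]
The trees differ in how a recursive rule is bracketed over the same span.

2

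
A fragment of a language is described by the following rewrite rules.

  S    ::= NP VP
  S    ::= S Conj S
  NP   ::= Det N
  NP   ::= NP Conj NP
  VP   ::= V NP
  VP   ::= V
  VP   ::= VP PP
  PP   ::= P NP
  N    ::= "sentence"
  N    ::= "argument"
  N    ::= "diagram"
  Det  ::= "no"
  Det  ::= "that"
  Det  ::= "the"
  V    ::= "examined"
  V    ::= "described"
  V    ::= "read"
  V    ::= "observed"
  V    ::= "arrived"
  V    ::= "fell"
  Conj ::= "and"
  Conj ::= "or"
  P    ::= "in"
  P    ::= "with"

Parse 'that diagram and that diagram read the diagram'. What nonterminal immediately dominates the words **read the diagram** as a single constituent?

[S [NP [NP [Det that] [N diagram]] [Conj and] [NP [Det that] [N diagram]]] [VP [V read] [NP [Det the] [N diagram]]]]
The span 'read the diagram' is the VP node built by VP → V NP.

VP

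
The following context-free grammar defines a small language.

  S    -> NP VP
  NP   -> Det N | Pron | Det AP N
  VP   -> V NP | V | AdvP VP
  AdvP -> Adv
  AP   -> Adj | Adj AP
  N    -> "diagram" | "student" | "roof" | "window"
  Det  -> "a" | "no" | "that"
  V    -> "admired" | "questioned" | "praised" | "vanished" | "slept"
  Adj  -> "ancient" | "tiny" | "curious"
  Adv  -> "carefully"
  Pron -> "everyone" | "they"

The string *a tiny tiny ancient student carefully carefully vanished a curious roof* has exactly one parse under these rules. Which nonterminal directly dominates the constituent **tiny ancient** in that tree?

AP

[S [NP [Det a] [AP [Adj tiny] [AP [Adj tiny] [AP [Adj ancient]]]] [N student]] [VP [AdvP [Adv carefully]] [VP [AdvP [Adv carefully]] [VP [V vanished] [NP [Det a] [AP [Adj curious]] [N roof]]]]]]
The span 'tiny ancient' is the AP node built by AP → Adj AP.
Its mother is the AP built by AP → Adj AP.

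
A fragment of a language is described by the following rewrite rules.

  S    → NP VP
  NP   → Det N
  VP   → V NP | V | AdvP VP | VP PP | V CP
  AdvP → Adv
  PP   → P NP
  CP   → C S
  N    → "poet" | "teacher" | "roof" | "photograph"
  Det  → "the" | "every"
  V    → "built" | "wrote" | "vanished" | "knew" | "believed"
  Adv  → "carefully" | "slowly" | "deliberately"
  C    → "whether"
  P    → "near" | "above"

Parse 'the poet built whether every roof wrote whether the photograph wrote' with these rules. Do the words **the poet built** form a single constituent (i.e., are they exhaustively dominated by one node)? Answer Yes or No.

No

[S [NP [Det the] [N poet]] [VP [V built] [CP [C whether] [S [NP [Det every] [N roof]] [VP [V wrote] [CP [C whether] [S [NP [Det the] [N photograph]] [VP [V wrote]]]]]]]]]
The smallest constituent containing 'the poet built' is the S spanning 'the poet built whether every roof wrote whether the photograph wrote'; no single node in the tree dominates exactly the given words.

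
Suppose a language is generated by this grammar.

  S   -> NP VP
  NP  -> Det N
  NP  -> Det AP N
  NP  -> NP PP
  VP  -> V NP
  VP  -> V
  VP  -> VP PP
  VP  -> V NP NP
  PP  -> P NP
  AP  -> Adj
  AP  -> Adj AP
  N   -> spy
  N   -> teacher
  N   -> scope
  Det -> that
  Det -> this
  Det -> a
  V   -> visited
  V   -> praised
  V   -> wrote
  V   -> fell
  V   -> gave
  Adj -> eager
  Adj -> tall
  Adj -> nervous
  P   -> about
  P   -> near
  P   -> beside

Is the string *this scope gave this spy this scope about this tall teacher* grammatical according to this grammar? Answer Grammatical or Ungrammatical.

S
  NP
    Det: this
    N: scope
  VP
    VP
      V: gave
      NP
        Det: this
        N: spy
      NP
        Det: this
        N: scope
    PP
      P: about
      NP
        Det: this
        AP
          Adj: tall
        N: teacher
The bracketing above is licensed at every node by one of the given productions, with S at the root.

Grammatical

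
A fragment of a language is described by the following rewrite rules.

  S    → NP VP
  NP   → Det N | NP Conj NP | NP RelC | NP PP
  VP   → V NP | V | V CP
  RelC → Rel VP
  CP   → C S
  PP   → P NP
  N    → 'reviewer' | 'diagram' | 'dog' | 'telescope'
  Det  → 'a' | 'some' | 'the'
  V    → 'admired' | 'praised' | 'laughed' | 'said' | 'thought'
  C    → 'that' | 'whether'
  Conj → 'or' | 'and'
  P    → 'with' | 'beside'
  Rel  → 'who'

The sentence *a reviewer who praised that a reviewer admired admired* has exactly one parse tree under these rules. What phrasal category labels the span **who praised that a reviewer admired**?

[S [NP [NP [Det a] [N reviewer]] [RelC [Rel who] [VP [V praised] [CP [C that] [S [NP [Det a] [N reviewer]] [VP [V admired]]]]]]] [VP [V admired]]]
The span 'who praised that a reviewer admired' is the RelC node built by RelC → Rel VP.

RelC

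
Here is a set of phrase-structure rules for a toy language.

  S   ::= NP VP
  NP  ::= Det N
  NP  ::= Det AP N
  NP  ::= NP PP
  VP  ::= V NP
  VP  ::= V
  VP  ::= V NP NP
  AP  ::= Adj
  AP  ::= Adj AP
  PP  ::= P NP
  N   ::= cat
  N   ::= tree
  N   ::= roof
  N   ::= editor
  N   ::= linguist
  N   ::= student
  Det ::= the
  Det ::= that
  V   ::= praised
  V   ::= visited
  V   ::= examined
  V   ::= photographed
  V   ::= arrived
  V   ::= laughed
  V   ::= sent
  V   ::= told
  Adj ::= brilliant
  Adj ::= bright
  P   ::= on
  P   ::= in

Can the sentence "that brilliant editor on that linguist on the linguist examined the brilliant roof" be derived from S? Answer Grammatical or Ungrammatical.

Grammatical

S
  NP
    NP
      Det: that
      AP
        Adj: brilliant
      N: editor
    PP
      P: on
      NP
        NP
          Det: that
          N: linguist
        PP
          P: on
          NP
            Det: the
            N: linguist
  VP
    V: examined
    NP
      Det: the
      AP
        Adj: brilliant
      N: roof
Each bracket corresponds to one application of a listed rule, so the string is derivable from S.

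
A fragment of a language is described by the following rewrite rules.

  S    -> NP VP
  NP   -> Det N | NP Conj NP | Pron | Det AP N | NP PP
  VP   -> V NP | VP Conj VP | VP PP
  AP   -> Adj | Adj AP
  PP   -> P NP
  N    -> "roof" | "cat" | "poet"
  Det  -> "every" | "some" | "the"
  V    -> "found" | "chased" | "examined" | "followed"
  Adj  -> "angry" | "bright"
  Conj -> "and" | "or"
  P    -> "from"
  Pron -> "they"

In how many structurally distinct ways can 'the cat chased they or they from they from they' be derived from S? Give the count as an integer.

9

Two of the 9 distinct bracketings:
[S [NP [Det the] [N cat]] [VP [V chased] [NP [NP [Pron they]] [Conj or] [NP [NP [Pron they]] [PP [P from] [NP [NP [Pron they]] [PP [P from] [NP [Pron they]]]]]]]]]
[S [NP [Det the] [N cat]] [VP [V chased] [NP [NP [Pron they]] [Conj or] [NP [NP [NP [Pron they]] [PP [P from] [NP [Pron they]]]] [PP [P from] [NP [Pron they]]]]]]]
The trees differ in how a recursive rule is bracketed over the same span.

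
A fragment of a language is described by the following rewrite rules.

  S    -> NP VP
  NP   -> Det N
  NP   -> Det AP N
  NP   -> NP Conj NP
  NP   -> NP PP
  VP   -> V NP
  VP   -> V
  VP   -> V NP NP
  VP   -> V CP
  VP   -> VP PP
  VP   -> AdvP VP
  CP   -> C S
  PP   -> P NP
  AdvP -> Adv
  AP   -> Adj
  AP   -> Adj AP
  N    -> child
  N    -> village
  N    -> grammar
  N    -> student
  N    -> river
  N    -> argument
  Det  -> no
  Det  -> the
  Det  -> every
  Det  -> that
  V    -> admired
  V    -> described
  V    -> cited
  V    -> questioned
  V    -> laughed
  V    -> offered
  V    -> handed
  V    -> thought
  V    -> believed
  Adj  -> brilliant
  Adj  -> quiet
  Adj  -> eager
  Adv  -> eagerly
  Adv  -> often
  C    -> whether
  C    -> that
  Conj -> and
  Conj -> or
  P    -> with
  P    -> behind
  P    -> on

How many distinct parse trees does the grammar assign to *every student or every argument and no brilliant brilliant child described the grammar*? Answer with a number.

2

The two bracketings:
[S [NP [NP [Det every] [N student]] [Conj or] [NP [NP [Det every] [N argument]] [Conj and] [NP [Det no] [AP [Adj brilliant] [AP [Adj brilliant]]] [N child]]]] [VP [V described] [NP [Det the] [N grammar]]]]
[S [NP [NP [NP [Det every] [N student]] [Conj or] [NP [Det every] [N argument]]] [Conj and] [NP [Det no] [AP [Adj brilliant] [AP [Adj brilliant]]] [N child]]] [VP [V described] [NP [Det the] [N grammar]]]]
The trees differ in how a recursive rule is bracketed over the same span.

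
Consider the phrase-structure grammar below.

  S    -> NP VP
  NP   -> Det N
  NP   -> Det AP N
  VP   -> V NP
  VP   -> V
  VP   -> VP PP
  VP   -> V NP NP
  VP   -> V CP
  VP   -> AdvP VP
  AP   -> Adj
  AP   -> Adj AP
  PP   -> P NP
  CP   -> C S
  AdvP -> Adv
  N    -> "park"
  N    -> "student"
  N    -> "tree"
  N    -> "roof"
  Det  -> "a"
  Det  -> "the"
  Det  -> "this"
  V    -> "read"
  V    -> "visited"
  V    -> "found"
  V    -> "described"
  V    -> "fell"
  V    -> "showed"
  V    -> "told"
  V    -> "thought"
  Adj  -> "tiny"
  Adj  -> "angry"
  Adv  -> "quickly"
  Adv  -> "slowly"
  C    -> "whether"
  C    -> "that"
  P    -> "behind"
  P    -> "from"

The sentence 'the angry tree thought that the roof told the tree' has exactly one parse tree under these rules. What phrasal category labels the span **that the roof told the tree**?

CP

S
  NP
    Det: the
    AP
      Adj: angry
    N: tree
  VP
    V: thought
    CP
      C: that
      S
        NP
          Det: the
          N: roof
        VP
          V: told
          NP
            Det: the
            N: tree
The span 'that the roof told the tree' is the CP node built by CP → C S.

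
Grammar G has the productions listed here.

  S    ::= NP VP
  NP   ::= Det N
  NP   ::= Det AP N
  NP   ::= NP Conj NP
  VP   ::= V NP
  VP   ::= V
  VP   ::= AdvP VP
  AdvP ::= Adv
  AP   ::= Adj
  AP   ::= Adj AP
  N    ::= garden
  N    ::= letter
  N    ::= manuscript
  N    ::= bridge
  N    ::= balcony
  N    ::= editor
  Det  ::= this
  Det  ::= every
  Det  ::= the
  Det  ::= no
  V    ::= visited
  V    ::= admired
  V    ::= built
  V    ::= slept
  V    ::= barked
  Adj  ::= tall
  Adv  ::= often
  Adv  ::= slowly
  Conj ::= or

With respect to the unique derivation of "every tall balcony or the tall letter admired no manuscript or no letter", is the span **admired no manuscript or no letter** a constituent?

[S [NP [NP [Det every] [AP [Adj tall]] [N balcony]] [Conj or] [NP [Det the] [AP [Adj tall]] [N letter]]] [VP [V admired] [NP [NP [Det no] [N manuscript]] [Conj or] [NP [Det no] [N letter]]]]]
The words 'admired no manuscript or no letter' are exhaustively dominated by a single VP node (built by VP → V NP), so they form a constituent.

Yes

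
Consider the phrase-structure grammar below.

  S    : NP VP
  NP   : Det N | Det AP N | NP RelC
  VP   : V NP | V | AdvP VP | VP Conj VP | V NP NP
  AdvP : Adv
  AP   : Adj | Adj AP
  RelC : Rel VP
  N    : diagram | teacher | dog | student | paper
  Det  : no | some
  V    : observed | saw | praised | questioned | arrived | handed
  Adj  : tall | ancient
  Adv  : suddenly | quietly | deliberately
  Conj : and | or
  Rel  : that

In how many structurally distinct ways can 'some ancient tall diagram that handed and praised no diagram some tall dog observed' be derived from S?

1

[S [NP [NP [Det some] [AP [Adj ancient] [AP [Adj tall]]] [N diagram]] [RelC [Rel that] [VP [VP [V handed]] [Conj and] [VP [V praised] [NP [Det no] [N diagram]] [NP [Det some] [AP [Adj tall]] [N dog]]]]]] [VP [V observed]]]
No rule offers an alternative attachment or grouping for any span, so this is the only derivation.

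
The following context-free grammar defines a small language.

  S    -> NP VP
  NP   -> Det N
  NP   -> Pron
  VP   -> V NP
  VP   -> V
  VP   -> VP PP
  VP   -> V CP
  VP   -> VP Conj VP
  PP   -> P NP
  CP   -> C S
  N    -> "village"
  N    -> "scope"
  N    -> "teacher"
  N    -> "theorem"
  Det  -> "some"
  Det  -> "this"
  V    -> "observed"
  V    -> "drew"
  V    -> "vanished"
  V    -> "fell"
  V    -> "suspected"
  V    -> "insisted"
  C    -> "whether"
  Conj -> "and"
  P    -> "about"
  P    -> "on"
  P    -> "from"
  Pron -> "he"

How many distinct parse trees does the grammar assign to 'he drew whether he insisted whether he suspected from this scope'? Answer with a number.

Two of the 3 distinct bracketings:
[S [NP [Pron he]] [VP [VP [V drew] [CP [C whether] [S [NP [Pron he]] [VP [V insisted] [CP [C whether] [S [NP [Pron he]] [VP [V suspected]]]]]]]] [PP [P from] [NP [Det this] [N scope]]]]]
[S [NP [Pron he]] [VP [V drew] [CP [C whether] [S [NP [Pron he]] [VP [VP [V insisted] [CP [C whether] [S [NP [Pron he]] [VP [V suspected]]]]] [PP [P from] [NP [Det this] [N scope]]]]]]]]
The trees differ in how a recursive rule is bracketed over the same span.

3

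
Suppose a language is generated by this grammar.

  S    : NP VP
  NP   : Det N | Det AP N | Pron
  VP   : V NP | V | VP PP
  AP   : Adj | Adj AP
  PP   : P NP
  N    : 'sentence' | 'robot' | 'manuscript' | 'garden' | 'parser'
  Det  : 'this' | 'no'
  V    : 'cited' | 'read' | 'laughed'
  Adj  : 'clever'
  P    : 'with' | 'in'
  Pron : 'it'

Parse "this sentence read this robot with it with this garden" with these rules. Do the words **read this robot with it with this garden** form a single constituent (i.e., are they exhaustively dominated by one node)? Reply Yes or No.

Yes

[S [NP [Det this] [N sentence]] [VP [VP [VP [V read] [NP [Det this] [N robot]]] [PP [P with] [NP [Pron it]]]] [PP [P with] [NP [Det this] [N garden]]]]]
The words 'read this robot with it with this garden' are exhaustively dominated by a single VP node (built by VP → VP PP), so they form a constituent.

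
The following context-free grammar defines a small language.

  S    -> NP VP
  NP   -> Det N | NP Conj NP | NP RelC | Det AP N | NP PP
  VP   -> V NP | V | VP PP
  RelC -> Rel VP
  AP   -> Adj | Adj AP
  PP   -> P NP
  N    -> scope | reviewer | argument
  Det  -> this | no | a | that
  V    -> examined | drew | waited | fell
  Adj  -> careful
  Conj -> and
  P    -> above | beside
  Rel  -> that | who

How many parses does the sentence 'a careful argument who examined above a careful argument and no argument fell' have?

Two of the 4 distinct bracketings:
[S [NP [NP [NP [Det a] [AP [Adj careful]] [N argument]] [RelC [Rel who] [VP [VP [V examined]] [PP [P above] [NP [Det a] [AP [Adj careful]] [N argument]]]]]] [Conj and] [NP [Det no] [N argument]]] [VP [V fell]]]
[S [NP [NP [NP [NP [Det a] [AP [Adj careful]] [N argument]] [RelC [Rel who] [VP [V examined]]]] [PP [P above] [NP [Det a] [AP [Adj careful]] [N argument]]]] [Conj and] [NP [Det no] [N argument]]] [VP [V fell]]]
The difference turns on whether NP → NP PP is used at the relevant span, versus an alternative expansion of NP.

4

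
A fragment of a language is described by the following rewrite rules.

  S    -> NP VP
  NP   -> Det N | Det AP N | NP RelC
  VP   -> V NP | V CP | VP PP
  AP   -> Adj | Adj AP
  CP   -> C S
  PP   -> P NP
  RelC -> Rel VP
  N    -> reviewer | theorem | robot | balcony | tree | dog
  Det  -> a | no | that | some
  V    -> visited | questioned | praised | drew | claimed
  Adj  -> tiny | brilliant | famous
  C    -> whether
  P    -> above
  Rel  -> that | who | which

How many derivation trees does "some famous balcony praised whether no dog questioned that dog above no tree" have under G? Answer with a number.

2

The two bracketings:
[S [NP [Det some] [AP [Adj famous]] [N balcony]] [VP [V praised] [CP [C whether] [S [NP [Det no] [N dog]] [VP [VP [V questioned] [NP [Det that] [N dog]]] [PP [P above] [NP [Det no] [N tree]]]]]]]]
[S [NP [Det some] [AP [Adj famous]] [N balcony]] [VP [VP [V praised] [CP [C whether] [S [NP [Det no] [N dog]] [VP [V questioned] [NP [Det that] [N dog]]]]]] [PP [P above] [NP [Det no] [N tree]]]]]
The trees differ in how a recursive rule is bracketed over the same span.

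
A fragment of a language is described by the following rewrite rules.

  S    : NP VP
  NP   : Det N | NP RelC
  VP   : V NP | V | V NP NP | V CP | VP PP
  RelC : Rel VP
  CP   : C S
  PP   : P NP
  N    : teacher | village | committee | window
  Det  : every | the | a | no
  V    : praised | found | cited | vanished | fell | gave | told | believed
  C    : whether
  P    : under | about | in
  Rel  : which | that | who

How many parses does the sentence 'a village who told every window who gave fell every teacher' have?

The two bracketings:
[S [NP [NP [Det a] [N village]] [RelC [Rel who] [VP [V told] [NP [NP [Det every] [N window]] [RelC [Rel who] [VP [V gave]]]]]]] [VP [V fell] [NP [Det every] [N teacher]]]]
[S [NP [NP [NP [Det a] [N village]] [RelC [Rel who] [VP [V told] [NP [Det every] [N window]]]]] [RelC [Rel who] [VP [V gave]]]] [VP [V fell] [NP [Det every] [N teacher]]]]
The trees differ in how a recursive rule is bracketed over the same span.

2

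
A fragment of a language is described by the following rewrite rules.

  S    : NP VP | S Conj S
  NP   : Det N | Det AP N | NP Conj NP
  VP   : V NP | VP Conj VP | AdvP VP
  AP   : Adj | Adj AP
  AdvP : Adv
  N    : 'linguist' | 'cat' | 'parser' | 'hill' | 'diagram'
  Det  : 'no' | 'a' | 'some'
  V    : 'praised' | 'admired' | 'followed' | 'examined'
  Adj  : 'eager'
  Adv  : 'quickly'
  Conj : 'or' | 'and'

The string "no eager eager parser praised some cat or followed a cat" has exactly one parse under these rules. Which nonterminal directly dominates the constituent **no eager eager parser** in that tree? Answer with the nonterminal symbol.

S
  NP
    Det: no
    AP
      Adj: eager
      AP
        Adj: eager
    N: parser
  VP
    VP
      V: praised
      NP
        Det: some
        N: cat
    Conj: or
    VP
      V: followed
      NP
        Det: a
        N: cat
The span 'no eager eager parser' is the NP node built by NP → Det AP N.
Its mother is the S built by S → NP VP.

S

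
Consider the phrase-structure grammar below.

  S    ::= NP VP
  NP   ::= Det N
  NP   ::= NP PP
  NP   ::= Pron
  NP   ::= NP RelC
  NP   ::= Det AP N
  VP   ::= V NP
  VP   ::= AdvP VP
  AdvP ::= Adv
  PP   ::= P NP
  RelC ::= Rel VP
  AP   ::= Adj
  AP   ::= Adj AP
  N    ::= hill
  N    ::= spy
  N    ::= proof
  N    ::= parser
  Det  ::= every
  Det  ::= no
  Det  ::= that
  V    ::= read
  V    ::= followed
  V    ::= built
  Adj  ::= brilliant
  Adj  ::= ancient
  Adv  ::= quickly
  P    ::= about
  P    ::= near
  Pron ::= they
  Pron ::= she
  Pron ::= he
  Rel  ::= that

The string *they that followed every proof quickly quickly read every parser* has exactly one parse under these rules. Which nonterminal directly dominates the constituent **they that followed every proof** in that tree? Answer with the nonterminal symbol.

S
  NP
    NP
      Pron: they
    RelC
      Rel: that
      VP
        V: followed
        NP
          Det: every
          N: proof
  VP
    AdvP
      Adv: quickly
    VP
      AdvP
        Adv: quickly
      VP
        V: read
        NP
          Det: every
          N: parser
The span 'they that followed every proof' is the NP node built by NP → NP RelC.
Its mother is the S built by S → NP VP.

S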